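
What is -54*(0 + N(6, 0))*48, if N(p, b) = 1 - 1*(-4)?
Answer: -12960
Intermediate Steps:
N(p, b) = 5 (N(p, b) = 1 + 4 = 5)
-54*(0 + N(6, 0))*48 = -54*(0 + 5)*48 = -54*5*48 = -270*48 = -12960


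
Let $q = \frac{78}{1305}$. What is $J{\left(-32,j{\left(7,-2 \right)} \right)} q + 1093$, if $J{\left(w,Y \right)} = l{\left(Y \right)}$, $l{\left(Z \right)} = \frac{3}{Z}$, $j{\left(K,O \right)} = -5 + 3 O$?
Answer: $\frac{1743309}{1595} \approx 1093.0$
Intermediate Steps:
$q = \frac{26}{435}$ ($q = 78 \cdot \frac{1}{1305} = \frac{26}{435} \approx 0.05977$)
$J{\left(w,Y \right)} = \frac{3}{Y}$
$J{\left(-32,j{\left(7,-2 \right)} \right)} q + 1093 = \frac{3}{-5 + 3 \left(-2\right)} \frac{26}{435} + 1093 = \frac{3}{-5 - 6} \cdot \frac{26}{435} + 1093 = \frac{3}{-11} \cdot \frac{26}{435} + 1093 = 3 \left(- \frac{1}{11}\right) \frac{26}{435} + 1093 = \left(- \frac{3}{11}\right) \frac{26}{435} + 1093 = - \frac{26}{1595} + 1093 = \frac{1743309}{1595}$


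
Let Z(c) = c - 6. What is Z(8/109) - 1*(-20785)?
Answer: 2264919/109 ≈ 20779.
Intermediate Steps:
Z(c) = -6 + c
Z(8/109) - 1*(-20785) = (-6 + 8/109) - 1*(-20785) = (-6 + 8*(1/109)) + 20785 = (-6 + 8/109) + 20785 = -646/109 + 20785 = 2264919/109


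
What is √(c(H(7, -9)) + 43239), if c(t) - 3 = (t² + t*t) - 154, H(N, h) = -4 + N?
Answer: √43106 ≈ 207.62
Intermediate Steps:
c(t) = -151 + 2*t² (c(t) = 3 + ((t² + t*t) - 154) = 3 + ((t² + t²) - 154) = 3 + (2*t² - 154) = 3 + (-154 + 2*t²) = -151 + 2*t²)
√(c(H(7, -9)) + 43239) = √((-151 + 2*(-4 + 7)²) + 43239) = √((-151 + 2*3²) + 43239) = √((-151 + 2*9) + 43239) = √((-151 + 18) + 43239) = √(-133 + 43239) = √43106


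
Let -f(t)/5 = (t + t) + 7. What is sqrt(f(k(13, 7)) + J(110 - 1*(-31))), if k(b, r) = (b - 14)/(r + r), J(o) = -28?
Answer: 2*I*sqrt(763)/7 ≈ 7.8921*I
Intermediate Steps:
k(b, r) = (-14 + b)/(2*r) (k(b, r) = (-14 + b)/((2*r)) = (-14 + b)*(1/(2*r)) = (-14 + b)/(2*r))
f(t) = -35 - 10*t (f(t) = -5*((t + t) + 7) = -5*(2*t + 7) = -5*(7 + 2*t) = -35 - 10*t)
sqrt(f(k(13, 7)) + J(110 - 1*(-31))) = sqrt((-35 - 5*(-14 + 13)/7) - 28) = sqrt((-35 - 5*(-1)/7) - 28) = sqrt((-35 - 10*(-1/14)) - 28) = sqrt((-35 + 5/7) - 28) = sqrt(-240/7 - 28) = sqrt(-436/7) = 2*I*sqrt(763)/7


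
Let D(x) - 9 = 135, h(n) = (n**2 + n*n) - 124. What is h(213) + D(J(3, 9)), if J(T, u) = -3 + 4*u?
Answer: 90758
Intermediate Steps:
h(n) = -124 + 2*n**2 (h(n) = (n**2 + n**2) - 124 = 2*n**2 - 124 = -124 + 2*n**2)
D(x) = 144 (D(x) = 9 + 135 = 144)
h(213) + D(J(3, 9)) = (-124 + 2*213**2) + 144 = (-124 + 2*45369) + 144 = (-124 + 90738) + 144 = 90614 + 144 = 90758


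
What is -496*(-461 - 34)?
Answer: 245520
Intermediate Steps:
-496*(-461 - 34) = -496*(-495) = 245520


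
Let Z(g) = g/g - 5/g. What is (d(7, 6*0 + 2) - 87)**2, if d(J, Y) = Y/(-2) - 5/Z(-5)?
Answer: 32761/4 ≈ 8190.3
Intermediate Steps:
Z(g) = 1 - 5/g
d(J, Y) = -5/2 - Y/2 (d(J, Y) = Y/(-2) - 5*(-5/(-5 - 5)) = Y*(-1/2) - 5/((-1/5*(-10))) = -Y/2 - 5/2 = -5/2 - Y/2)
(d(7, 6*0 + 2) - 87)**2 = ((-5/2 - (6*0 + 2)/2) - 87)**2 = ((-5/2 - (0 + 2)/2) - 87)**2 = ((-5/2 - 1/2*2) - 87)**2 = ((-5/2 - 1) - 87)**2 = (-7/2 - 87)**2 = (-181/2)**2 = 32761/4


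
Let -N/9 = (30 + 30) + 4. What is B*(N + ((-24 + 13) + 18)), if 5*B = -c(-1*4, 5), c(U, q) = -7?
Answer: -3983/5 ≈ -796.60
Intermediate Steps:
N = -576 (N = -9*((30 + 30) + 4) = -9*(60 + 4) = -9*64 = -576)
B = 7/5 (B = (-1*(-7))/5 = (⅕)*7 = 7/5 ≈ 1.4000)
B*(N + ((-24 + 13) + 18)) = 7*(-576 + ((-24 + 13) + 18))/5 = 7*(-576 + (-11 + 18))/5 = 7*(-576 + 7)/5 = (7/5)*(-569) = -3983/5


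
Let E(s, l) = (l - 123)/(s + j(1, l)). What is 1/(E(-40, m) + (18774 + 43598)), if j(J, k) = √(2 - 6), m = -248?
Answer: 100059528/6241838618537 - 742*I/6241838618537 ≈ 1.603e-5 - 1.1888e-10*I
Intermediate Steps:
j(J, k) = 2*I (j(J, k) = √(-4) = 2*I)
E(s, l) = (-123 + l)/(s + 2*I) (E(s, l) = (l - 123)/(s + 2*I) = (-123 + l)/(s + 2*I))
1/(E(-40, m) + (18774 + 43598)) = 1/((-123 - 248)/(-40 + 2*I) + (18774 + 43598)) = 1/(((-40 - 2*I)/1604)*(-371) + 62372) = 1/(-371*(-40 - 2*I)/1604 + 62372) = 1/(62372 - 371*(-40 - 2*I)/1604)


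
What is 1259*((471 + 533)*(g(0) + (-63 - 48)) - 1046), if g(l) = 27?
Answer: -107495938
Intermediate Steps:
1259*((471 + 533)*(g(0) + (-63 - 48)) - 1046) = 1259*((471 + 533)*(27 + (-63 - 48)) - 1046) = 1259*(1004*(27 - 111) - 1046) = 1259*(1004*(-84) - 1046) = 1259*(-84336 - 1046) = 1259*(-85382) = -107495938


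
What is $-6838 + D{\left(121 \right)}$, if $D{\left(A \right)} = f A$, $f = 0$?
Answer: $-6838$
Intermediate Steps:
$D{\left(A \right)} = 0$ ($D{\left(A \right)} = 0 A = 0$)
$-6838 + D{\left(121 \right)} = -6838 + 0 = -6838$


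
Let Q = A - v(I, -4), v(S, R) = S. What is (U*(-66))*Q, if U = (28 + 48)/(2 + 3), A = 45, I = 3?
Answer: -210672/5 ≈ -42134.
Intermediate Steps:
U = 76/5 ≈ 15.200
Q = 42 (Q = 45 - 1*3 = 45 - 3 = 42)
(U*(-66))*Q = ((76/5)*(-66))*42 = -5016/5*42 = -210672/5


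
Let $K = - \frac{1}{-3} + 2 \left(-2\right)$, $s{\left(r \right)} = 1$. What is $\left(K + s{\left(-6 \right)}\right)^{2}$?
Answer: $\frac{64}{9} \approx 7.1111$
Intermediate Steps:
$K = - \frac{11}{3}$ ($K = \left(-1\right) \left(- \frac{1}{3}\right) - 4 = \frac{1}{3} - 4 = - \frac{11}{3} \approx -3.6667$)
$\left(K + s{\left(-6 \right)}\right)^{2} = \left(- \frac{11}{3} + 1\right)^{2} = \left(- \frac{8}{3}\right)^{2} = \frac{64}{9}$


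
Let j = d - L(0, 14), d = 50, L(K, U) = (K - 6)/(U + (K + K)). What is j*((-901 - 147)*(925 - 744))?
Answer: -66959864/7 ≈ -9.5657e+6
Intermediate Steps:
L(K, U) = (-6 + K)/(U + 2*K)
j = 353/7 (j = 50 - (-6 + 0)/(14 + 2*0) = 50 - (-6)/(14 + 0) = 50 - (-6)/14 = 50 - 1*(-3/7) = 50 + 3/7 = 353/7 ≈ 50.429)
j*((-901 - 147)*(925 - 744)) = 353*((-901 - 147)*(925 - 744))/7 = 353*(-1048*181)/7 = (353/7)*(-189688) = -66959864/7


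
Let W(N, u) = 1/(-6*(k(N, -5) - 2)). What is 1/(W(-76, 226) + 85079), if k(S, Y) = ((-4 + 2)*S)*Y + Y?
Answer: 4602/391533559 ≈ 1.1754e-5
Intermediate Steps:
k(S, Y) = Y - 2*S*Y (k(S, Y) = (-2*S)*Y + Y = -2*S*Y + Y = Y - 2*S*Y)
W(N, u) = 1/(42 - 60*N) (W(N, u) = 1/(-6*(-5*(1 - 2*N) - 2)) = 1/(-6*((-5 + 10*N) - 2)) = 1/(-6*(-7 + 10*N)) = 1/(42 - 60*N))
1/(W(-76, 226) + 85079) = 1/(-1/(-42 + 60*(-76)) + 85079) = 1/(-1/(-42 - 4560) + 85079) = 1/(-1/(-4602) + 85079) = 1/(-1*(-1/4602) + 85079) = 1/(1/4602 + 85079) = 1/(391533559/4602) = 4602/391533559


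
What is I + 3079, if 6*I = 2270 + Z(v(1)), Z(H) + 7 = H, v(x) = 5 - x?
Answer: 20741/6 ≈ 3456.8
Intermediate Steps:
Z(H) = -7 + H
I = 2267/6 (I = (2270 + (-7 + (5 - 1*1)))/6 = (2270 + (-7 + (5 - 1)))/6 = (2270 + (-7 + 4))/6 = (2270 - 3)/6 = (⅙)*2267 = 2267/6 ≈ 377.83)
I + 3079 = 2267/6 + 3079 = 20741/6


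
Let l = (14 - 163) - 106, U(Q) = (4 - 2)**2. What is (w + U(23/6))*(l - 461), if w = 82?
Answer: -61576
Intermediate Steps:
U(Q) = 4 (U(Q) = 2**2 = 4)
l = -255 (l = -149 - 106 = -255)
(w + U(23/6))*(l - 461) = (82 + 4)*(-255 - 461) = 86*(-716) = -61576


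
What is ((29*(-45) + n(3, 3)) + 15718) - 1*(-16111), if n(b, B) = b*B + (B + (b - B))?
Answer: 30536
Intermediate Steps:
n(b, B) = b + B*b (n(b, B) = B*b + b = b + B*b)
((29*(-45) + n(3, 3)) + 15718) - 1*(-16111) = ((29*(-45) + 3*(1 + 3)) + 15718) - 1*(-16111) = ((-1305 + 3*4) + 15718) + 16111 = ((-1305 + 12) + 15718) + 16111 = (-1293 + 15718) + 16111 = 14425 + 16111 = 30536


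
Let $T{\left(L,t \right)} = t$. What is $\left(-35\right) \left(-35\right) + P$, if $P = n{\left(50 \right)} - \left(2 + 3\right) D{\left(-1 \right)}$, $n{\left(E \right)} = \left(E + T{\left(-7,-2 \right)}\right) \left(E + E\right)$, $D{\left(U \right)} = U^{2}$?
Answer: $6020$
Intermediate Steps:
$n{\left(E \right)} = 2 E \left(-2 + E\right)$ ($n{\left(E \right)} = \left(E - 2\right) \left(E + E\right) = \left(-2 + E\right) 2 E = 2 E \left(-2 + E\right)$)
$P = 4795$ ($P = 2 \cdot 50 \left(-2 + 50\right) - \left(2 + 3\right) \left(-1\right)^{2} = 2 \cdot 50 \cdot 48 - 5 \cdot 1 = 4800 - 5 = 4795$)
$\left(-35\right) \left(-35\right) + P = \left(-35\right) \left(-35\right) + 4795 = 1225 + 4795 = 6020$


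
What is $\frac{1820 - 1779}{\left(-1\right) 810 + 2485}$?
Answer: $\frac{41}{1675} \approx 0.024478$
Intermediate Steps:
$\frac{1820 - 1779}{\left(-1\right) 810 + 2485} = \frac{41}{-810 + 2485} = \frac{41}{1675}$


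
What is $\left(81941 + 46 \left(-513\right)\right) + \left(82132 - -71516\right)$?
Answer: $211991$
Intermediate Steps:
$\left(81941 + 46 \left(-513\right)\right) + \left(82132 - -71516\right) = \left(81941 - 23598\right) + \left(82132 + 71516\right) = 58343 + 153648 = 211991$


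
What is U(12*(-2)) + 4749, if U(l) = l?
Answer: 4725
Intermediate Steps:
U(12*(-2)) + 4749 = 12*(-2) + 4749 = -24 + 4749 = 4725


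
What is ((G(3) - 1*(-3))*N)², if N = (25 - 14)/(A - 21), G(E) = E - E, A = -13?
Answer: 1089/1156 ≈ 0.94204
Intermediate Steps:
G(E) = 0
N = -11/34 (N = (25 - 14)/(-13 - 21) = 11/(-34) = 11*(-1/34) = -11/34 ≈ -0.32353)
((G(3) - 1*(-3))*N)² = ((0 - 1*(-3))*(-11/34))² = ((0 + 3)*(-11/34))² = (3*(-11/34))² = (-33/34)² = 1089/1156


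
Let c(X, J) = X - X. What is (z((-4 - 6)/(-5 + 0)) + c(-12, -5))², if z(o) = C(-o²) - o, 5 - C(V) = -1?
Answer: 16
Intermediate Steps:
C(V) = 6 (C(V) = 5 - 1*(-1) = 5 + 1 = 6)
z(o) = 6 - o
c(X, J) = 0
(z((-4 - 6)/(-5 + 0)) + c(-12, -5))² = ((6 - (-4 - 6)/(-5 + 0)) + 0)² = ((6 - (-10)/(-5)) + 0)² = ((6 - (-10)*(-1)/5) + 0)² = ((6 - 1*2) + 0)² = ((6 - 2) + 0)² = (4 + 0)² = 4² = 16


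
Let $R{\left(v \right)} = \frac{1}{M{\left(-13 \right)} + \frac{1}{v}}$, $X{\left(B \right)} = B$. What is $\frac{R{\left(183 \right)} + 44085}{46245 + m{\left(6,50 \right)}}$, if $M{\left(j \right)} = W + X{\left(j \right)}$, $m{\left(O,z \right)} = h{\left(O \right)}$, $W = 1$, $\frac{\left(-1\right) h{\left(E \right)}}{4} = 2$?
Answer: $\frac{96766392}{101490215} \approx 0.95345$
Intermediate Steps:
$h{\left(E \right)} = -8$ ($h{\left(E \right)} = \left(-4\right) 2 = -8$)
$m{\left(O,z \right)} = -8$
$M{\left(j \right)} = 1 + j$
$R{\left(v \right)} = \frac{1}{-12 + \frac{1}{v}}$ ($R{\left(v \right)} = \frac{1}{\left(1 - 13\right) + \frac{1}{v}} = \frac{1}{-12 + \frac{1}{v}}$)
$\frac{R{\left(183 \right)} + 44085}{46245 + m{\left(6,50 \right)}} = \frac{\frac{183}{1 - 2196} + 44085}{46245 - 8} = \frac{\frac{183}{1 - 2196} + 44085}{46237} = \left(\frac{183}{-2195} + 44085\right) \frac{1}{46237} = \left(183 \left(- \frac{1}{2195}\right) + 44085\right) \frac{1}{46237} = \left(- \frac{183}{2195} + 44085\right) \frac{1}{46237} = \frac{96766392}{2195} \cdot \frac{1}{46237} = \frac{96766392}{101490215}$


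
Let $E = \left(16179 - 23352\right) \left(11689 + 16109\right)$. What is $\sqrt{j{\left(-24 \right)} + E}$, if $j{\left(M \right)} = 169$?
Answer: $i \sqrt{199394885} \approx 14121.0 i$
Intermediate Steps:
$E = -199395054$ ($E = \left(16179 - 23352\right) 27798 = \left(-7173\right) 27798 = -199395054$)
$\sqrt{j{\left(-24 \right)} + E} = \sqrt{169 - 199395054} = \sqrt{-199394885} = i \sqrt{199394885}$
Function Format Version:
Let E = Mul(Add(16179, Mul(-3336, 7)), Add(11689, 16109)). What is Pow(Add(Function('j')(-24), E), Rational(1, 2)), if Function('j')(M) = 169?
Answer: Mul(I, Pow(199394885, Rational(1, 2))) ≈ Mul(14121., I)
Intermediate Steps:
E = -199395054 (E = Mul(Add(16179, -23352), 27798) = Mul(-7173, 27798) = -199395054)
Pow(Add(Function('j')(-24), E), Rational(1, 2)) = Pow(Add(169, -199395054), Rational(1, 2)) = Pow(-199394885, Rational(1, 2)) = Mul(I, Pow(199394885, Rational(1, 2)))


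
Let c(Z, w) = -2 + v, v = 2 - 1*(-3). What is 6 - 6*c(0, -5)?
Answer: -12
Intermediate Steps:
v = 5 (v = 2 + 3 = 5)
c(Z, w) = 3 (c(Z, w) = -2 + 5 = 3)
6 - 6*c(0, -5) = 6 - 6*3 = 6 - 18 = -12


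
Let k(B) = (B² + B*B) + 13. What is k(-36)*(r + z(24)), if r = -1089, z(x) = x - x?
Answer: -2836845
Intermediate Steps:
z(x) = 0
k(B) = 13 + 2*B² (k(B) = (B² + B²) + 13 = 2*B² + 13 = 13 + 2*B²)
k(-36)*(r + z(24)) = (13 + 2*(-36)²)*(-1089 + 0) = (13 + 2*1296)*(-1089) = (13 + 2592)*(-1089) = 2605*(-1089) = -2836845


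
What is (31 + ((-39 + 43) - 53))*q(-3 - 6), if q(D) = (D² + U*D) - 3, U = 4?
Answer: -756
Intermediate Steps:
q(D) = -3 + D² + 4*D (q(D) = (D² + 4*D) - 3 = -3 + D² + 4*D)
(31 + ((-39 + 43) - 53))*q(-3 - 6) = (31 + ((-39 + 43) - 53))*(-3 + (-3 - 6)² + 4*(-3 - 6)) = (31 + (4 - 53))*(-3 + (-9)² + 4*(-9)) = (31 - 49)*(-3 + 81 - 36) = -18*42 = -756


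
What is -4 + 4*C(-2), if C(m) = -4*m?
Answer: 28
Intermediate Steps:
-4 + 4*C(-2) = -4 + 4*(-4*(-2)) = -4 + 4*8 = -4 + 32 = 28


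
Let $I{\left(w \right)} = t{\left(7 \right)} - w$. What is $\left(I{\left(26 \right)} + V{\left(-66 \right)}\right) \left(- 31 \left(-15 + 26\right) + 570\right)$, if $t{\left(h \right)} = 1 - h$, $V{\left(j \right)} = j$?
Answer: $-22442$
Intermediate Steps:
$I{\left(w \right)} = -6 - w$ ($I{\left(w \right)} = \left(1 - 7\right) - w = -6 - w$)
$\left(I{\left(26 \right)} + V{\left(-66 \right)}\right) \left(- 31 \left(-15 + 26\right) + 570\right) = \left(\left(-6 - 26\right) - 66\right) \left(- 31 \left(-15 + 26\right) + 570\right) = \left(\left(-6 - 26\right) - 66\right) \left(\left(-31\right) 11 + 570\right) = \left(-32 - 66\right) \left(-341 + 570\right) = \left(-98\right) 229 = -22442$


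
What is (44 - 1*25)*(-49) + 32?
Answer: -899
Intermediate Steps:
(44 - 1*25)*(-49) + 32 = (44 - 25)*(-49) + 32 = 19*(-49) + 32 = -931 + 32 = -899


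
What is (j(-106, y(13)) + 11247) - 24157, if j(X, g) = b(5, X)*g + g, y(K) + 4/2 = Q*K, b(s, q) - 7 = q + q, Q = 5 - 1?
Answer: -23110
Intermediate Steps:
Q = 4
b(s, q) = 7 + 2*q (b(s, q) = 7 + (q + q) = 7 + 2*q)
y(K) = -2 + 4*K
j(X, g) = g + g*(7 + 2*X) (j(X, g) = (7 + 2*X)*g + g = g*(7 + 2*X) + g = g + g*(7 + 2*X))
(j(-106, y(13)) + 11247) - 24157 = (2*(-2 + 4*13)*(4 - 106) + 11247) - 24157 = (2*(-2 + 52)*(-102) + 11247) - 24157 = (2*50*(-102) + 11247) - 24157 = (-10200 + 11247) - 24157 = 1047 - 24157 = -23110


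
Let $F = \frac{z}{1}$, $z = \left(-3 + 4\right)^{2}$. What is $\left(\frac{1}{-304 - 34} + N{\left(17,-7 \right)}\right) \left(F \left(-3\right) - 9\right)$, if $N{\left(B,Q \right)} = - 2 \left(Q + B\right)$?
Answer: $\frac{40566}{169} \approx 240.04$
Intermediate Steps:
$z = 1$ ($z = 1^{2} = 1$)
$F = 1$ ($F = 1 \cdot 1^{-1} = 1 \cdot 1 = 1$)
$N{\left(B,Q \right)} = - 2 B - 2 Q$ ($N{\left(B,Q \right)} = - 2 \left(B + Q\right) = - 2 B - 2 Q$)
$\left(\frac{1}{-304 - 34} + N{\left(17,-7 \right)}\right) \left(F \left(-3\right) - 9\right) = \left(\frac{1}{-304 - 34} - 20\right) \left(1 \left(-3\right) - 9\right) = \left(\frac{1}{-338} + \left(-34 + 14\right)\right) \left(-3 - 9\right) = \left(- \frac{1}{338} - 20\right) \left(-12\right) = \left(- \frac{6761}{338}\right) \left(-12\right) = \frac{40566}{169}$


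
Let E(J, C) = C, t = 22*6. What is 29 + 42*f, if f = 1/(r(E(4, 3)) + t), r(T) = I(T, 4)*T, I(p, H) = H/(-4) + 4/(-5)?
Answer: 6189/211 ≈ 29.332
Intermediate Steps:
t = 132
I(p, H) = -⅘ - H/4 (I(p, H) = H*(-¼) + 4*(-⅕) = -H/4 - ⅘ = -⅘ - H/4)
r(T) = -9*T/5 (r(T) = (-⅘ - ¼*4)*T = (-⅘ - 1)*T = -9*T/5)
f = 5/633 (f = 1/(-9/5*3 + 132) = 1/(-27/5 + 132) = 1/(633/5) = 5/633 ≈ 0.0078989)
29 + 42*f = 29 + 42*(5/633) = 29 + 70/211 = 6189/211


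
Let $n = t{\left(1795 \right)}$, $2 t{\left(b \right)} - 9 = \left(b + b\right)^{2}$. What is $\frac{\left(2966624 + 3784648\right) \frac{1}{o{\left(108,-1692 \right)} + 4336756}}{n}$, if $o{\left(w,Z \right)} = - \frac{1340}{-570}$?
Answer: $\frac{384822504}{1592939508483817} \approx 2.4158 \cdot 10^{-7}$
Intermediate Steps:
$o{\left(w,Z \right)} = \frac{134}{57}$ ($o{\left(w,Z \right)} = \left(-1340\right) \left(- \frac{1}{570}\right) = \frac{134}{57}$)
$t{\left(b \right)} = \frac{9}{2} + 2 b^{2}$ ($t{\left(b \right)} = \frac{9}{2} + \frac{\left(b + b\right)^{2}}{2} = \frac{9}{2} + \frac{\left(2 b\right)^{2}}{2} = \frac{9}{2} + \frac{4 b^{2}}{2} = \frac{9}{2} + 2 b^{2}$)
$n = \frac{12888109}{2}$ ($n = \frac{9}{2} + 2 \cdot 1795^{2} = \frac{9}{2} + 2 \cdot 3222025 = \frac{9}{2} + 6444050 = \frac{12888109}{2} \approx 6.4441 \cdot 10^{6}$)
$\frac{\left(2966624 + 3784648\right) \frac{1}{o{\left(108,-1692 \right)} + 4336756}}{n} = \frac{\left(2966624 + 3784648\right) \frac{1}{\frac{134}{57} + 4336756}}{\frac{12888109}{2}} = \frac{6751272}{\frac{247195226}{57}} \cdot \frac{2}{12888109} = 6751272 \cdot \frac{57}{247195226} \cdot \frac{2}{12888109} = \frac{192411252}{123597613} \cdot \frac{2}{12888109} = \frac{384822504}{1592939508483817}$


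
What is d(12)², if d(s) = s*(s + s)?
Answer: 82944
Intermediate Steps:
d(s) = 2*s² (d(s) = s*(2*s) = 2*s²)
d(12)² = (2*12²)² = (2*144)² = 288² = 82944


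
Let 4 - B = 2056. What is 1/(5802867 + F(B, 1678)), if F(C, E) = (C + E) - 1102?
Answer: 1/5801391 ≈ 1.7237e-7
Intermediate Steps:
B = -2052 (B = 4 - 1*2056 = 4 - 2056 = -2052)
F(C, E) = -1102 + C + E
1/(5802867 + F(B, 1678)) = 1/(5802867 + (-1102 - 2052 + 1678)) = 1/(5802867 - 1476) = 1/5801391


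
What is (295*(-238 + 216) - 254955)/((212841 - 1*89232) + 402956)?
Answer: -52289/105313 ≈ -0.49651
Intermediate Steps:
(295*(-238 + 216) - 254955)/((212841 - 1*89232) + 402956) = (295*(-22) - 254955)/((212841 - 89232) + 402956) = (-6490 - 254955)/(123609 + 402956) = -261445/526565 = -261445*1/526565 = -52289/105313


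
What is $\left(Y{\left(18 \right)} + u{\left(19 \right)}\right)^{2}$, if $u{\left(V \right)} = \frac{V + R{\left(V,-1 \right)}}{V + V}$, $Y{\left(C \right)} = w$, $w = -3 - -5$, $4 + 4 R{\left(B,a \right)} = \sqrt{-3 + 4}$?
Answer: $\frac{142129}{23104} \approx 6.1517$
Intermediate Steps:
$R{\left(B,a \right)} = - \frac{3}{4}$ ($R{\left(B,a \right)} = -1 + \frac{\sqrt{-3 + 4}}{4} = -1 + \frac{\sqrt{1}}{4} = -1 + \frac{1}{4} \cdot 1 = -1 + \frac{1}{4} = - \frac{3}{4}$)
$w = 2$ ($w = -3 + 5 = 2$)
$Y{\left(C \right)} = 2$
$u{\left(V \right)} = \frac{- \frac{3}{4} + V}{2 V}$ ($u{\left(V \right)} = \frac{V - \frac{3}{4}}{V + V} = \frac{- \frac{3}{4} + V}{2 V}$)
$\left(Y{\left(18 \right)} + u{\left(19 \right)}\right)^{2} = \left(2 + \frac{-3 + 4 \cdot 19}{8 \cdot 19}\right)^{2} = \left(2 + \frac{1}{8} \cdot \frac{1}{19} \left(-3 + 76\right)\right)^{2} = \left(2 + \frac{1}{8} \cdot \frac{1}{19} \cdot 73\right)^{2} = \left(2 + \frac{73}{152}\right)^{2} = \left(\frac{377}{152}\right)^{2} = \frac{142129}{23104}$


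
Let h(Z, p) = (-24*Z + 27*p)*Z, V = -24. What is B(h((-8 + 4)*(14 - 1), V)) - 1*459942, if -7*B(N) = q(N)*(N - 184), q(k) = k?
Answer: -982400394/7 ≈ -1.4034e+8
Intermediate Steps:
h(Z, p) = Z*(-24*Z + 27*p)
B(N) = -N*(-184 + N)/7 (B(N) = -N*(N - 184)/7 = -N*(-184 + N)/7)
B(h((-8 + 4)*(14 - 1), V)) - 1*459942 = (3*((-8 + 4)*(14 - 1))*(-8*(-8 + 4)*(14 - 1) + 9*(-24)))*(184 - 3*(-8 + 4)*(14 - 1)*(-8*(-8 + 4)*(14 - 1) + 9*(-24)))/7 - 1*459942 = (3*(-4*13)*(-(-32)*13 - 216))*(184 - 3*(-4*13)*(-(-32)*13 - 216))/7 - 459942 = (3*(-52)*(-8*(-52) - 216))*(184 - 3*(-52)*(-8*(-52) - 216))/7 - 459942 = (3*(-52)*(416 - 216))*(184 - 3*(-52)*(416 - 216))/7 - 459942 = (3*(-52)*200)*(184 - 3*(-52)*200)/7 - 459942 = (⅐)*(-31200)*(184 - 1*(-31200)) - 459942 = (⅐)*(-31200)*(184 + 31200) - 459942 = (⅐)*(-31200)*31384 - 459942 = -979180800/7 - 459942 = -982400394/7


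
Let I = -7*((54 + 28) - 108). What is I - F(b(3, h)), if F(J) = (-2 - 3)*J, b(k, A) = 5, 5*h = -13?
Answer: 207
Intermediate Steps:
h = -13/5 (h = (1/5)*(-13) = -13/5 ≈ -2.6000)
F(J) = -5*J
I = 182 (I = -7*(82 - 108) = -7*(-26) = 182)
I - F(b(3, h)) = 182 - (-5)*5 = 182 - 1*(-25) = 182 + 25 = 207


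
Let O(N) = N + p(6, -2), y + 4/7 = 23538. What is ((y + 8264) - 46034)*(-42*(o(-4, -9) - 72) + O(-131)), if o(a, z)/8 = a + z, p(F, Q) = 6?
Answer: -723996676/7 ≈ -1.0343e+8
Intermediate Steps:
y = 164762/7 (y = -4/7 + 23538 = 164762/7 ≈ 23537.)
O(N) = 6 + N (O(N) = N + 6 = 6 + N)
o(a, z) = 8*a + 8*z (o(a, z) = 8*(a + z) = 8*a + 8*z)
((y + 8264) - 46034)*(-42*(o(-4, -9) - 72) + O(-131)) = ((164762/7 + 8264) - 46034)*(-42*((8*(-4) + 8*(-9)) - 72) + (6 - 131)) = (222610/7 - 46034)*(-42*((-32 - 72) - 72) - 125) = -99628*(-42*(-104 - 72) - 125)/7 = -99628*(-42*(-176) - 125)/7 = -99628*(7392 - 125)/7 = -99628/7*7267 = -723996676/7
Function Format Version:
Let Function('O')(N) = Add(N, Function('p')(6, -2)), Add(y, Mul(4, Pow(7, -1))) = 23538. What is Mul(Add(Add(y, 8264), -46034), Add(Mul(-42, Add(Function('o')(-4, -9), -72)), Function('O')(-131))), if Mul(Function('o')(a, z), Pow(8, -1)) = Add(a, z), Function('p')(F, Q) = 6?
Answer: Rational(-723996676, 7) ≈ -1.0343e+8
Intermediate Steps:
y = Rational(164762, 7) (y = Add(Rational(-4, 7), 23538) = Rational(164762, 7) ≈ 23537.)
Function('O')(N) = Add(6, N) (Function('O')(N) = Add(N, 6) = Add(6, N))
Function('o')(a, z) = Add(Mul(8, a), Mul(8, z)) (Function('o')(a, z) = Mul(8, Add(a, z)) = Add(Mul(8, a), Mul(8, z)))
Mul(Add(Add(y, 8264), -46034), Add(Mul(-42, Add(Function('o')(-4, -9), -72)), Function('O')(-131))) = Mul(Add(Add(Rational(164762, 7), 8264), -46034), Add(Mul(-42, Add(Add(Mul(8, -4), Mul(8, -9)), -72)), Add(6, -131))) = Mul(Add(Rational(222610, 7), -46034), Add(Mul(-42, Add(Add(-32, -72), -72)), -125)) = Mul(Rational(-99628, 7), Add(Mul(-42, Add(-104, -72)), -125)) = Mul(Rational(-99628, 7), Add(Mul(-42, -176), -125)) = Mul(Rational(-99628, 7), Add(7392, -125)) = Mul(Rational(-99628, 7), 7267) = Rational(-723996676, 7)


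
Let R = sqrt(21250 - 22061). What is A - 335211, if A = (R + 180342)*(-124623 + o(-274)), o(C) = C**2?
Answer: -8935740285 - 49547*I*sqrt(811) ≈ -8.9357e+9 - 1.411e+6*I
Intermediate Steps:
R = I*sqrt(811) (R = sqrt(-811) = I*sqrt(811) ≈ 28.478*I)
A = -8935405074 - 49547*I*sqrt(811) (A = (I*sqrt(811) + 180342)*(-124623 + (-274)**2) = (180342 + I*sqrt(811))*(-124623 + 75076) = (180342 + I*sqrt(811))*(-49547) = -8935405074 - 49547*I*sqrt(811) ≈ -8.9354e+9 - 1.411e+6*I)
A - 335211 = (-8935405074 - 49547*I*sqrt(811)) - 335211 = -8935740285 - 49547*I*sqrt(811)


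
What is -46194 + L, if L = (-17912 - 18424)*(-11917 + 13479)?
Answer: -56803026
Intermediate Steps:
L = -56756832 (L = -36336*1562 = -56756832)
-46194 + L = -46194 - 56756832 = -56803026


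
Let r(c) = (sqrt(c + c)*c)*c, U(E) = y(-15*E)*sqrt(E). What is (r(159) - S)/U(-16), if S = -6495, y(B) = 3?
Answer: I*(-2165 - 8427*sqrt(318))/4 ≈ -38110.0*I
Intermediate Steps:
U(E) = 3*sqrt(E)
r(c) = sqrt(2)*c**(5/2) (r(c) = (sqrt(2*c)*c)*c = ((sqrt(2)*sqrt(c))*c)*c = (sqrt(2)*c**(3/2))*c = sqrt(2)*c**(5/2))
(r(159) - S)/U(-16) = (sqrt(2)*159**(5/2) - 1*(-6495))/((3*sqrt(-16))) = (sqrt(2)*(25281*sqrt(159)) + 6495)/((3*(4*I))) = (25281*sqrt(318) + 6495)/((12*I)) = (6495 + 25281*sqrt(318))*(-I/12) = -I*(6495 + 25281*sqrt(318))/12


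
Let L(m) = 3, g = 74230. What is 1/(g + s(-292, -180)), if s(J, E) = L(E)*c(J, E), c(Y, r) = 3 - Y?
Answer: 1/75115 ≈ 1.3313e-5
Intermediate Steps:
s(J, E) = 9 - 3*J (s(J, E) = 3*(3 - J) = 9 - 3*J)
1/(g + s(-292, -180)) = 1/(74230 + (9 - 3*(-292))) = 1/(74230 + (9 + 876)) = 1/(74230 + 885) = 1/75115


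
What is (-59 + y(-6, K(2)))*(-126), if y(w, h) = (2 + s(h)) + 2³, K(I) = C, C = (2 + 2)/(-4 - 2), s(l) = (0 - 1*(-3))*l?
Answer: 6426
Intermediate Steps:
s(l) = 3*l (s(l) = (0 + 3)*l = 3*l)
C = -⅔ (C = 4/(-6) = 4*(-⅙) = -⅔ ≈ -0.66667)
K(I) = -⅔
y(w, h) = 10 + 3*h (y(w, h) = (2 + 3*h) + 2³ = (2 + 3*h) + 8 = 10 + 3*h)
(-59 + y(-6, K(2)))*(-126) = (-59 + (10 + 3*(-⅔)))*(-126) = (-59 + (10 - 2))*(-126) = (-59 + 8)*(-126) = -51*(-126) = 6426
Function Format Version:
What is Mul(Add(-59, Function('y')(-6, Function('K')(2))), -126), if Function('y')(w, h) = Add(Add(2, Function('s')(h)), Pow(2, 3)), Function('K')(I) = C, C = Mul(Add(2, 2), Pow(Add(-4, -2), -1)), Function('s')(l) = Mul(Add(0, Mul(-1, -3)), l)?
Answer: 6426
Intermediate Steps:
Function('s')(l) = Mul(3, l) (Function('s')(l) = Mul(Add(0, 3), l) = Mul(3, l))
C = Rational(-2, 3) (C = Mul(4, Pow(-6, -1)) = Mul(4, Rational(-1, 6)) = Rational(-2, 3) ≈ -0.66667)
Function('K')(I) = Rational(-2, 3)
Function('y')(w, h) = Add(10, Mul(3, h)) (Function('y')(w, h) = Add(Add(2, Mul(3, h)), Pow(2, 3)) = Add(Add(2, Mul(3, h)), 8) = Add(10, Mul(3, h)))
Mul(Add(-59, Function('y')(-6, Function('K')(2))), -126) = Mul(Add(-59, Add(10, Mul(3, Rational(-2, 3)))), -126) = Mul(Add(-59, Add(10, -2)), -126) = Mul(Add(-59, 8), -126) = Mul(-51, -126) = 6426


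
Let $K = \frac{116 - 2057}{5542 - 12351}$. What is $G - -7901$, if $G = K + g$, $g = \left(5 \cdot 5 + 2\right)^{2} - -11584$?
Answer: $\frac{137639067}{6809} \approx 20214.0$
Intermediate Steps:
$K = \frac{1941}{6809}$ ($K = - \frac{1941}{-6809} = \left(-1941\right) \left(- \frac{1}{6809}\right) = \frac{1941}{6809} \approx 0.28506$)
$g = 12313$ ($g = \left(25 + 2\right)^{2} + 11584 = 27^{2} + 11584 = 729 + 11584 = 12313$)
$G = \frac{83841158}{6809}$ ($G = \frac{1941}{6809} + 12313 = \frac{83841158}{6809} \approx 12313.0$)
$G - -7901 = \frac{83841158}{6809} - -7901 = \frac{83841158}{6809} + 7901 = \frac{137639067}{6809}$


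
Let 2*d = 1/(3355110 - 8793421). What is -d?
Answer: 1/10876622 ≈ 9.1940e-8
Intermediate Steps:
d = -1/10876622 (d = 1/(2*(3355110 - 8793421)) = (½)/(-5438311) = (½)*(-1/5438311) = -1/10876622 ≈ -9.1940e-8)
-d = -1*(-1/10876622) = 1/10876622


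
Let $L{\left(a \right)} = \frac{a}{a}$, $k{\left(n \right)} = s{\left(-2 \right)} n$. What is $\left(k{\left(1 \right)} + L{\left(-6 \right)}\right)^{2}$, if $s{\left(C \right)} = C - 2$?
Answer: $9$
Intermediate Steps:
$s{\left(C \right)} = -2 + C$
$k{\left(n \right)} = - 4 n$ ($k{\left(n \right)} = \left(-2 - 2\right) n = - 4 n$)
$L{\left(a \right)} = 1$
$\left(k{\left(1 \right)} + L{\left(-6 \right)}\right)^{2} = \left(\left(-4\right) 1 + 1\right)^{2} = \left(-4 + 1\right)^{2} = \left(-3\right)^{2} = 9$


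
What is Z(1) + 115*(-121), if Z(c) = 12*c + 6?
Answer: -13897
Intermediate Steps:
Z(c) = 6 + 12*c
Z(1) + 115*(-121) = (6 + 12*1) + 115*(-121) = (6 + 12) - 13915 = 18 - 13915 = -13897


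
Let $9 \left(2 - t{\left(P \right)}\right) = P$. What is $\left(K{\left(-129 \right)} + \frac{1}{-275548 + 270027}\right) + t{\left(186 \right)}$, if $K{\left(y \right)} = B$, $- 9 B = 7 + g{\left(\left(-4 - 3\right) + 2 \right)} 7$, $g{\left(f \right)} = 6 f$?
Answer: $\frac{193226}{49689} \approx 3.8887$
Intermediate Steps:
$t{\left(P \right)} = 2 - \frac{P}{9}$
$B = \frac{203}{9}$ ($B = - \frac{7 + 6 \left(\left(-4 - 3\right) + 2\right) 7}{9} = - \frac{7 + 6 \left(-7 + 2\right) 7}{9} = - \frac{7 + 6 \left(-5\right) 7}{9} = - \frac{7 - 210}{9} = \left(- \frac{1}{9}\right) \left(-203\right) = \frac{203}{9} \approx 22.556$)
$K{\left(y \right)} = \frac{203}{9}$
$\left(K{\left(-129 \right)} + \frac{1}{-275548 + 270027}\right) + t{\left(186 \right)} = \left(\frac{203}{9} + \frac{1}{-275548 + 270027}\right) + \left(2 - \frac{62}{3}\right) = \left(\frac{203}{9} + \frac{1}{-5521}\right) + \left(2 - \frac{62}{3}\right) = \left(\frac{203}{9} - \frac{1}{5521}\right) - \frac{56}{3} = \frac{1120754}{49689} - \frac{56}{3} = \frac{193226}{49689}$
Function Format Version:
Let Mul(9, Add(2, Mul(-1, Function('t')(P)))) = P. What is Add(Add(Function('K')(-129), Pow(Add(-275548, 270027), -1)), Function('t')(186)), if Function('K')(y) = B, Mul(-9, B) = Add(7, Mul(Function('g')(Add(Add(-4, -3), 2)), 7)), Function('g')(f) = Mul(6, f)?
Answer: Rational(193226, 49689) ≈ 3.8887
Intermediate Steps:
Function('t')(P) = Add(2, Mul(Rational(-1, 9), P))
B = Rational(203, 9) (B = Mul(Rational(-1, 9), Add(7, Mul(Mul(6, Add(Add(-4, -3), 2)), 7))) = Mul(Rational(-1, 9), Add(7, Mul(Mul(6, Add(-7, 2)), 7))) = Mul(Rational(-1, 9), Add(7, Mul(Mul(6, -5), 7))) = Mul(Rational(-1, 9), Add(7, Mul(-30, 7))) = Mul(Rational(-1, 9), Add(7, -210)) = Mul(Rational(-1, 9), -203) = Rational(203, 9) ≈ 22.556)
Function('K')(y) = Rational(203, 9)
Add(Add(Function('K')(-129), Pow(Add(-275548, 270027), -1)), Function('t')(186)) = Add(Add(Rational(203, 9), Pow(Add(-275548, 270027), -1)), Add(2, Mul(Rational(-1, 9), 186))) = Add(Add(Rational(203, 9), Pow(-5521, -1)), Add(2, Rational(-62, 3))) = Add(Add(Rational(203, 9), Rational(-1, 5521)), Rational(-56, 3)) = Add(Rational(1120754, 49689), Rational(-56, 3)) = Rational(193226, 49689)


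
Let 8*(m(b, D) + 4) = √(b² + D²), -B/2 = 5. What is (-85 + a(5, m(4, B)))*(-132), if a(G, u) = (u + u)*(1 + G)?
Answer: 17556 - 396*√29 ≈ 15423.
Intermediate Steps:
B = -10 (B = -2*5 = -10)
m(b, D) = -4 + √(D² + b²)/8 (m(b, D) = -4 + √(b² + D²)/8 = -4 + √(D² + b²)/8)
a(G, u) = 2*u*(1 + G) (a(G, u) = (2*u)*(1 + G) = 2*u*(1 + G))
(-85 + a(5, m(4, B)))*(-132) = (-85 + 2*(-4 + √((-10)² + 4²)/8)*(1 + 5))*(-132) = (-85 + 2*(-4 + √(100 + 16)/8)*6)*(-132) = (-85 + 2*(-4 + √116/8)*6)*(-132) = (-85 + 2*(-4 + (2*√29)/8)*6)*(-132) = (-85 + 2*(-4 + √29/4)*6)*(-132) = (-85 + (-48 + 3*√29))*(-132) = (-133 + 3*√29)*(-132) = 17556 - 396*√29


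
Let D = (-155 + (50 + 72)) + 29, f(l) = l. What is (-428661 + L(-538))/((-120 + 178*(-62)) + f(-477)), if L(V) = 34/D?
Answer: 857339/23266 ≈ 36.849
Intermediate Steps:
D = -4 (D = (-155 + 122) + 29 = -33 + 29 = -4)
L(V) = -17/2 (L(V) = 34/(-4) = 34*(-¼) = -17/2)
(-428661 + L(-538))/((-120 + 178*(-62)) + f(-477)) = (-428661 - 17/2)/((-120 + 178*(-62)) - 477) = -857339/(2*((-120 - 11036) - 477)) = -857339/(2*(-11156 - 477)) = -857339/2/(-11633) = -857339/2*(-1/11633) = 857339/23266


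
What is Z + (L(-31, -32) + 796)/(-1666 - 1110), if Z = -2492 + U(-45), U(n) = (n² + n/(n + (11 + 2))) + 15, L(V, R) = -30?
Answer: -5006457/11104 ≈ -450.87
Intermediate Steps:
U(n) = 15 + n² + n/(13 + n) (U(n) = (n² + n/(n + 13)) + 15 = (n² + n/(13 + n)) + 15 = 15 + n² + n/(13 + n))
Z = -14419/32 (Z = -2492 + (195 + (-45)³ + 13*(-45)² + 16*(-45))/(13 - 45) = -2492 + (195 - 91125 + 13*2025 - 720)/(-32) = -2492 - (195 - 91125 + 26325 - 720)/32 = -2492 - 1/32*(-65325) = -2492 + 65325/32 = -14419/32 ≈ -450.59)
Z + (L(-31, -32) + 796)/(-1666 - 1110) = -14419/32 + (-30 + 796)/(-1666 - 1110) = -14419/32 + 766/(-2776) = -14419/32 + 766*(-1/2776) = -14419/32 - 383/1388 = -5006457/11104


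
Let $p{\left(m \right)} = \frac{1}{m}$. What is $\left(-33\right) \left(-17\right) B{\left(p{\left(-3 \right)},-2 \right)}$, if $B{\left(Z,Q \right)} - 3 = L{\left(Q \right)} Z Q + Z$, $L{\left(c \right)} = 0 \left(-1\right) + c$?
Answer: $748$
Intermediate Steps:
$L{\left(c \right)} = c$ ($L{\left(c \right)} = 0 + c = c$)
$B{\left(Z,Q \right)} = 3 + Z + Z Q^{2}$ ($B{\left(Z,Q \right)} = 3 + \left(Q Z Q + Z\right) = 3 + \left(Z Q^{2} + Z\right) = 3 + \left(Z + Z Q^{2}\right) = 3 + Z + Z Q^{2}$)
$\left(-33\right) \left(-17\right) B{\left(p{\left(-3 \right)},-2 \right)} = \left(-33\right) \left(-17\right) \left(3 + \frac{1}{-3} + \frac{\left(-2\right)^{2}}{-3}\right) = 561 \left(3 - \frac{1}{3} - \frac{4}{3}\right) = 561 \cdot \frac{4}{3} = 748$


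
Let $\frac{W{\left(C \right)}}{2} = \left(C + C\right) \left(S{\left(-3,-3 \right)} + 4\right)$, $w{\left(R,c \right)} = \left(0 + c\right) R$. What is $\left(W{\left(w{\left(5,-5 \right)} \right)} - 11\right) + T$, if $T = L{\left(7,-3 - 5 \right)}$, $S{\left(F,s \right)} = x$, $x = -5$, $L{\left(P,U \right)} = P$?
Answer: $96$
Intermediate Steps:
$S{\left(F,s \right)} = -5$
$w{\left(R,c \right)} = R c$ ($w{\left(R,c \right)} = c R = R c$)
$W{\left(C \right)} = - 4 C$ ($W{\left(C \right)} = 2 \left(C + C\right) \left(-5 + 4\right) = 2 \cdot 2 C \left(-1\right) = 2 \left(- 2 C\right) = - 4 C$)
$T = 7$
$\left(W{\left(w{\left(5,-5 \right)} \right)} - 11\right) + T = \left(- 4 \cdot 5 \left(-5\right) - 11\right) + 7 = \left(\left(-4\right) \left(-25\right) - 11\right) + 7 = \left(100 - 11\right) + 7 = 89 + 7 = 96$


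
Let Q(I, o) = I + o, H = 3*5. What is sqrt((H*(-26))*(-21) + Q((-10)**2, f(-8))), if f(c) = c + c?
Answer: sqrt(8274) ≈ 90.962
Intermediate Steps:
H = 15
f(c) = 2*c
sqrt((H*(-26))*(-21) + Q((-10)**2, f(-8))) = sqrt((15*(-26))*(-21) + ((-10)**2 + 2*(-8))) = sqrt(-390*(-21) + (100 - 16)) = sqrt(8190 + 84) = sqrt(8274)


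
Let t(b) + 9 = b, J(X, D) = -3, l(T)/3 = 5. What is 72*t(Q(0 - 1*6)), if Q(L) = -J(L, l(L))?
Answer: -432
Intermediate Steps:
l(T) = 15 (l(T) = 3*5 = 15)
Q(L) = 3 (Q(L) = -1*(-3) = 3)
t(b) = -9 + b
72*t(Q(0 - 1*6)) = 72*(-9 + 3) = 72*(-6) = -432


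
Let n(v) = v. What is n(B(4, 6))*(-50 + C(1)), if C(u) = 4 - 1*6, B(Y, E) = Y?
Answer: -208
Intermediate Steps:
C(u) = -2 (C(u) = 4 - 6 = -2)
n(B(4, 6))*(-50 + C(1)) = 4*(-50 - 2) = 4*(-52) = -208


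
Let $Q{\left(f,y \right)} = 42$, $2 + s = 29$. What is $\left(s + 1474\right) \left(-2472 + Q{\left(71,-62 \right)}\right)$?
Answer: $-3647430$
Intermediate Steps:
$s = 27$ ($s = -2 + 29 = 27$)
$\left(s + 1474\right) \left(-2472 + Q{\left(71,-62 \right)}\right) = \left(27 + 1474\right) \left(-2472 + 42\right) = 1501 \left(-2430\right) = -3647430$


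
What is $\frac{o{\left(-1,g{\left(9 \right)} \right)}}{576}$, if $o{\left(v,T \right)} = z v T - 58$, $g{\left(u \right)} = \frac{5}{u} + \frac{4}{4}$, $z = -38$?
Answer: $\frac{5}{2592} \approx 0.001929$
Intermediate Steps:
$g{\left(u \right)} = 1 + \frac{5}{u}$ ($g{\left(u \right)} = \frac{5}{u} + 4 \cdot \frac{1}{4} = \frac{5}{u} + 1 = 1 + \frac{5}{u}$)
$o{\left(v,T \right)} = -58 - 38 T v$ ($o{\left(v,T \right)} = - 38 v T - 58 = - 38 T v - 58 = -58 - 38 T v$)
$\frac{o{\left(-1,g{\left(9 \right)} \right)}}{576} = \frac{-58 - 38 \frac{5 + 9}{9} \left(-1\right)}{576} = \left(-58 - 38 \cdot \frac{1}{9} \cdot 14 \left(-1\right)\right) \frac{1}{576} = \left(-58 - \frac{532}{9} \left(-1\right)\right) \frac{1}{576} = \left(-58 + \frac{532}{9}\right) \frac{1}{576} = \frac{10}{9} \cdot \frac{1}{576} = \frac{5}{2592}$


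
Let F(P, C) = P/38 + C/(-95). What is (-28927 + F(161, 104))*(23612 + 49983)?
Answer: -80888750227/38 ≈ -2.1287e+9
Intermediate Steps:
F(P, C) = -C/95 + P/38 (F(P, C) = P*(1/38) + C*(-1/95) = P/38 - C/95 = -C/95 + P/38)
(-28927 + F(161, 104))*(23612 + 49983) = (-28927 + (-1/95*104 + (1/38)*161))*(23612 + 49983) = (-28927 + (-104/95 + 161/38))*73595 = (-28927 + 597/190)*73595 = -5495533/190*73595 = -80888750227/38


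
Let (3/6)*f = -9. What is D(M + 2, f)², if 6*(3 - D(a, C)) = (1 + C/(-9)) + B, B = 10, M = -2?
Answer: 25/36 ≈ 0.69444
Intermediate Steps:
f = -18 (f = 2*(-9) = -18)
D(a, C) = 7/6 + C/54 (D(a, C) = 3 - ((1 + C/(-9)) + 10)/6 = 3 - ((1 + C*(-⅑)) + 10)/6 = 3 - ((1 - C/9) + 10)/6 = 3 - (11 - C/9)/6 = 3 + (-11/6 + C/54) = 7/6 + C/54)
D(M + 2, f)² = (7/6 + (1/54)*(-18))² = (7/6 - ⅓)² = (⅚)² = 25/36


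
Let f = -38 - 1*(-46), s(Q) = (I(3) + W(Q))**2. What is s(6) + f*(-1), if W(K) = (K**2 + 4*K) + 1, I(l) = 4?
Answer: 4217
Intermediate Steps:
W(K) = 1 + K**2 + 4*K
s(Q) = (5 + Q**2 + 4*Q)**2 (s(Q) = (4 + (1 + Q**2 + 4*Q))**2 = (5 + Q**2 + 4*Q)**2)
f = 8 (f = -38 + 46 = 8)
s(6) + f*(-1) = (5 + 6**2 + 4*6)**2 + 8*(-1) = (5 + 36 + 24)**2 - 8 = 65**2 - 8 = 4225 - 8 = 4217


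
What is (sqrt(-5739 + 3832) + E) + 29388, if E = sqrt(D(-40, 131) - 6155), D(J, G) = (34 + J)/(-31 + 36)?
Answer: 29388 + I*sqrt(1907) + I*sqrt(153905)/5 ≈ 29388.0 + 122.13*I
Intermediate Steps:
D(J, G) = 34/5 + J/5 (D(J, G) = (34 + J)/5 = (34 + J)*(1/5) = 34/5 + J/5)
E = I*sqrt(153905)/5 (E = sqrt((34/5 + (1/5)*(-40)) - 6155) = sqrt((34/5 - 8) - 6155) = sqrt(-6/5 - 6155) = sqrt(-30781/5) = I*sqrt(153905)/5 ≈ 78.461*I)
(sqrt(-5739 + 3832) + E) + 29388 = (sqrt(-5739 + 3832) + I*sqrt(153905)/5) + 29388 = (sqrt(-1907) + I*sqrt(153905)/5) + 29388 = (I*sqrt(1907) + I*sqrt(153905)/5) + 29388 = 29388 + I*sqrt(1907) + I*sqrt(153905)/5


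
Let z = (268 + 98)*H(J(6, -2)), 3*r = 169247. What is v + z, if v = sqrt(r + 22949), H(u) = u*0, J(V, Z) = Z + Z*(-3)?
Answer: sqrt(714282)/3 ≈ 281.72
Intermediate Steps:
J(V, Z) = -2*Z (J(V, Z) = Z - 3*Z = -2*Z)
r = 169247/3 (r = (1/3)*169247 = 169247/3 ≈ 56416.)
H(u) = 0
v = sqrt(714282)/3 (v = sqrt(169247/3 + 22949) = sqrt(238094/3) = sqrt(714282)/3 ≈ 281.72)
z = 0 (z = (268 + 98)*0 = 366*0 = 0)
v + z = sqrt(714282)/3 + 0 = sqrt(714282)/3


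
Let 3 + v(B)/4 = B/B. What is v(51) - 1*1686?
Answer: -1694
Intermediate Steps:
v(B) = -8 (v(B) = -12 + 4*(B/B) = -12 + 4*1 = -12 + 4 = -8)
v(51) - 1*1686 = -8 - 1*1686 = -8 - 1686 = -1694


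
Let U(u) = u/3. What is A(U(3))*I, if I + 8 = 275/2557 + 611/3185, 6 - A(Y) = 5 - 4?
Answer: -4824166/125293 ≈ -38.503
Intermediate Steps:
U(u) = u/3 (U(u) = u*(1/3) = u/3)
A(Y) = 5 (A(Y) = 6 - (5 - 4) = 6 - 1*1 = 6 - 1 = 5)
I = -4824166/626465 (I = -8 + (275/2557 + 611/3185) = -8 + (275*(1/2557) + 611*(1/3185)) = -8 + (275/2557 + 47/245) = -8 + 187554/626465 = -4824166/626465 ≈ -7.7006)
A(U(3))*I = 5*(-4824166/626465) = -4824166/125293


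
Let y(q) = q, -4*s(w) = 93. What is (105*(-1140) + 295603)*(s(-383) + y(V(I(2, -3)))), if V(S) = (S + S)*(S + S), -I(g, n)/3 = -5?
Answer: 616891821/4 ≈ 1.5422e+8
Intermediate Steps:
s(w) = -93/4 (s(w) = -1/4*93 = -93/4)
I(g, n) = 15 (I(g, n) = -3*(-5) = 15)
V(S) = 4*S**2 (V(S) = (2*S)*(2*S) = 4*S**2)
(105*(-1140) + 295603)*(s(-383) + y(V(I(2, -3)))) = (105*(-1140) + 295603)*(-93/4 + 4*15**2) = (-119700 + 295603)*(-93/4 + 4*225) = 175903*(-93/4 + 900) = 175903*(3507/4) = 616891821/4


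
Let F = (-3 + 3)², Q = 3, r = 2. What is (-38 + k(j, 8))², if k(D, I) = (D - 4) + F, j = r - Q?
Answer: 1849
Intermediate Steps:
F = 0 (F = 0² = 0)
j = -1 (j = 2 - 1*3 = 2 - 3 = -1)
k(D, I) = -4 + D (k(D, I) = (D - 4) + 0 = (-4 + D) + 0 = -4 + D)
(-38 + k(j, 8))² = (-38 + (-4 - 1))² = (-38 - 5)² = (-43)² = 1849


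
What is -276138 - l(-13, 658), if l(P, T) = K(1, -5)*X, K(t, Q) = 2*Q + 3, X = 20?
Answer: -275998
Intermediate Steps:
K(t, Q) = 3 + 2*Q
l(P, T) = -140 (l(P, T) = (3 + 2*(-5))*20 = (3 - 10)*20 = -7*20 = -140)
-276138 - l(-13, 658) = -276138 - 1*(-140) = -276138 + 140 = -275998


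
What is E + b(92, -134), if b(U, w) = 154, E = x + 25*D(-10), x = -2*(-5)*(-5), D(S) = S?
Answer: -146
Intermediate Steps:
x = -50 (x = 10*(-5) = -50)
E = -300 (E = -50 + 25*(-10) = -50 - 250 = -300)
E + b(92, -134) = -300 + 154 = -146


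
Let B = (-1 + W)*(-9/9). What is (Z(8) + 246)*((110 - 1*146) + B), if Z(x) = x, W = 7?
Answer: -10668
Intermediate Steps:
B = -6 (B = (-1 + 7)*(-9/9) = 6*(-9*1/9) = 6*(-1) = -6)
(Z(8) + 246)*((110 - 1*146) + B) = (8 + 246)*((110 - 1*146) - 6) = 254*((110 - 146) - 6) = 254*(-36 - 6) = 254*(-42) = -10668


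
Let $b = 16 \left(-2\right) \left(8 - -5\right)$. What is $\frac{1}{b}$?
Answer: $- \frac{1}{416} \approx -0.0024038$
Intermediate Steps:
$b = -416$ ($b = - 32 \left(8 + 5\right) = \left(-32\right) 13 = -416$)
$\frac{1}{b} = \frac{1}{-416} = - \frac{1}{416}$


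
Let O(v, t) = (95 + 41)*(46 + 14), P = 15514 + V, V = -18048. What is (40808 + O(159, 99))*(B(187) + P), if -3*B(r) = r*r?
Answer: -2084616728/3 ≈ -6.9487e+8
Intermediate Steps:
P = -2534 (P = 15514 - 18048 = -2534)
O(v, t) = 8160 (O(v, t) = 136*60 = 8160)
B(r) = -r²/3 (B(r) = -r*r/3 = -r²/3)
(40808 + O(159, 99))*(B(187) + P) = (40808 + 8160)*(-⅓*187² - 2534) = 48968*(-⅓*34969 - 2534) = 48968*(-34969/3 - 2534) = 48968*(-42571/3) = -2084616728/3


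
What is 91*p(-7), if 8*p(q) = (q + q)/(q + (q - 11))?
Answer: 637/100 ≈ 6.3700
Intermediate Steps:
p(q) = q/(4*(-11 + 2*q)) (p(q) = ((q + q)/(q + (q - 11)))/8 = ((2*q)/(q + (-11 + q)))/8 = ((2*q)/(-11 + 2*q))/8 = (2*q/(-11 + 2*q))/8 = q/(4*(-11 + 2*q)))
91*p(-7) = 91*((¼)*(-7)/(-11 + 2*(-7))) = 91*((¼)*(-7)/(-11 - 14)) = 91*((¼)*(-7)/(-25)) = 91*((¼)*(-7)*(-1/25)) = 91*(7/100) = 637/100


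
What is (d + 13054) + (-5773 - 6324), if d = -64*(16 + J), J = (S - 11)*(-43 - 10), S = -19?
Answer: -101827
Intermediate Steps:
J = 1590 (J = (-19 - 11)*(-43 - 10) = -30*(-53) = 1590)
d = -102784 (d = -64*(16 + 1590) = -64*1606 = -102784)
(d + 13054) + (-5773 - 6324) = (-102784 + 13054) + (-5773 - 6324) = -89730 - 12097 = -101827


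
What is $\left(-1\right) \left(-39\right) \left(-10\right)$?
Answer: $-390$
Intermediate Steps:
$\left(-1\right) \left(-39\right) \left(-10\right) = 39 \left(-10\right) = -390$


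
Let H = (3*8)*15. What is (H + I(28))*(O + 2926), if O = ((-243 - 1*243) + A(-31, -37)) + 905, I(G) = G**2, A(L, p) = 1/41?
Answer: 156895024/41 ≈ 3.8267e+6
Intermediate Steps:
A(L, p) = 1/41
H = 360 (H = 24*15 = 360)
O = 17180/41 (O = ((-243 - 1*243) + 1/41) + 905 = ((-243 - 243) + 1/41) + 905 = (-486 + 1/41) + 905 = -19925/41 + 905 = 17180/41 ≈ 419.02)
(H + I(28))*(O + 2926) = (360 + 28**2)*(17180/41 + 2926) = (360 + 784)*(137146/41) = 1144*(137146/41) = 156895024/41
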